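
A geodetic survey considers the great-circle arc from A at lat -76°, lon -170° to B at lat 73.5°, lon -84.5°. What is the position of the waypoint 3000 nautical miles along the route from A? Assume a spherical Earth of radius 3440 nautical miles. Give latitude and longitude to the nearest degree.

Write both endpoints as unit vectors p₁, p₂ with components (cos φ cos λ, cos φ sin λ, sin φ).
The central angle between the endpoints is δ = arccos(p₁·p₂) ≈ 2.752 rad (157.7°). The total great-circle distance is δ·R ≈ 2.752 × 3440 ≈ 9466 nmi, so the target fraction is f = 3000/9466 ≈ 0.317.
Interpolate at f ≈ 0.317 with slerp weights a = sin((1−f)δ)/sin δ ≈ 2.506, b = sin(fδ)/sin δ ≈ 2.014.
p = a·p₁ + b·p₂ ≈ (-0.542, -0.675, -0.501); φ = arcsin(p_z) ≈ -30.04°, λ = atan2(p_y, p_x) ≈ -128.79°.

≈ lat -30°, lon -129°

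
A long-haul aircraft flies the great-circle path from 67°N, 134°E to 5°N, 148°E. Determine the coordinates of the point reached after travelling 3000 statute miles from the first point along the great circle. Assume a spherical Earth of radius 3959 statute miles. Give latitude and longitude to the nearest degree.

≈ 24°N, 146°E

Write both endpoints as unit vectors p₁, p₂ with components (cos φ cos λ, cos φ sin λ, sin φ).
The central angle between the endpoints is δ = arccos(p₁·p₂) ≈ 1.095 rad (62.7°). The total great-circle distance is δ·R ≈ 1.095 × 3959 ≈ 4336 mi, so the target fraction is f = 3000/4336 ≈ 0.692.
Interpolate at f ≈ 0.692 with slerp weights a = sin((1−f)δ)/sin δ ≈ 0.372, b = sin(fδ)/sin δ ≈ 0.773.
p = a·p₁ + b·p₂ ≈ (-0.754, 0.513, 0.410); φ = arcsin(p_z) ≈ 24.21°, λ = atan2(p_y, p_x) ≈ 145.79°.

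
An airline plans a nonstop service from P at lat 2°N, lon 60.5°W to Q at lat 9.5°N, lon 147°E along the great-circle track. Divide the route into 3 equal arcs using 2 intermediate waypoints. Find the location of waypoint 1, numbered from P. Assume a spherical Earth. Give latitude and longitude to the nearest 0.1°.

≈ lat 19.0°N, lon 108.7°W

Convert each endpoint to a unit vector on the sphere (x = cos φ cos λ, y = cos φ sin λ, z = sin φ).
The central angle between the endpoints is δ = arccos(p₁·p₂) ≈ 2.623 rad (150.3°).
Interpolate at f = 1/3 with slerp weights a = sin((1−f)δ)/sin δ ≈ 1.986, b = sin(fδ)/sin δ ≈ 1.548.
p = a·p₁ + b·p₂ ≈ (-0.303, -0.896, 0.325); φ = arcsin(p_z) ≈ 18.95°, λ = atan2(p_y, p_x) ≈ -108.69°.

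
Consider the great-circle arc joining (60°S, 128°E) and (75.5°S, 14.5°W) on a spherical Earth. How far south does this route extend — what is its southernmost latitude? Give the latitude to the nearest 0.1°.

≈ 83.5°S

The great circle lies in the plane with unit normal n̂ = (p₁ × p₂)/|p₁ × p₂|.
Here n̂_z ≈ -0.113; the vertex latitude is φ_max = arccos|n̂_z| ≈ 83.5°.
Check via Clairaut: cos φ_max = |cos φ₁| · sin C = cos(60.0°)·sin(166.9°) ≈ 0.113, again giving ≈ 83.5°.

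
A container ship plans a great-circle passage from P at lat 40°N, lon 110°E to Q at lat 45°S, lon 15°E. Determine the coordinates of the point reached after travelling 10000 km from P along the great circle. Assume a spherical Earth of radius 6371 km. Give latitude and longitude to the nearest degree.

Convert each endpoint to a unit vector on the sphere (x = cos φ cos λ, y = cos φ sin λ, z = sin φ).
The central angle between the endpoints is δ = arccos(p₁·p₂) ≈ 2.096 rad (120.1°). The total great-circle distance is δ·R ≈ 2.096 × 6371 ≈ 13356 km, so the target fraction is f = 10000/13356 ≈ 0.749.
Interpolate at f ≈ 0.749 with slerp weights a = sin((1−f)δ)/sin δ ≈ 0.581, b = sin(fδ)/sin δ ≈ 1.156.
p = a·p₁ + b·p₂ ≈ (0.637, 0.630, -0.444); φ = arcsin(p_z) ≈ -26.35°, λ = atan2(p_y, p_x) ≈ 44.67°.

≈ lat 26°S, lon 45°E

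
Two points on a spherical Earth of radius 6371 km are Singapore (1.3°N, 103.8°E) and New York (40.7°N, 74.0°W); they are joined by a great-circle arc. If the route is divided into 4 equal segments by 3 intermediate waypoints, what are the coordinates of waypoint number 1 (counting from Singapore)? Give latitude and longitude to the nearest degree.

Convert each endpoint to a unit vector on the sphere (x = cos φ cos λ, y = cos φ sin λ, z = sin φ).
The central angle between the endpoints is δ = arccos(p₁·p₂) ≈ 2.408 rad (138.0°).
Interpolate at f = 1/4 with slerp weights a = sin((1−f)δ)/sin δ ≈ 1.452, b = sin(fδ)/sin δ ≈ 0.845.
p = a·p₁ + b·p₂ ≈ (-0.170, 0.794, 0.584); φ = arcsin(p_z) ≈ 35.75°, λ = atan2(p_y, p_x) ≈ 102.06°.

≈ 36°N, 102°E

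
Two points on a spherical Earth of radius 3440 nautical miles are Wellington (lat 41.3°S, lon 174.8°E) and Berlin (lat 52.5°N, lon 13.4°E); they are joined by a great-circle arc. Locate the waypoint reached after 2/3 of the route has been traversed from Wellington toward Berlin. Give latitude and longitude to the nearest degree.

≈ lat 48°N, lon 104°E

Convert each endpoint to a unit vector on the sphere (x = cos φ cos λ, y = cos φ sin λ, z = sin φ).
The central angle between the endpoints is δ = arccos(p₁·p₂) ≈ 2.848 rad (163.2°).
Interpolate at f = 2/3 with slerp weights a = sin((1−f)δ)/sin δ ≈ 2.805, b = sin(fδ)/sin δ ≈ 3.266.
p = a·p₁ + b·p₂ ≈ (-0.164, 0.652, 0.740); φ = arcsin(p_z) ≈ 47.77°, λ = atan2(p_y, p_x) ≈ 104.11°.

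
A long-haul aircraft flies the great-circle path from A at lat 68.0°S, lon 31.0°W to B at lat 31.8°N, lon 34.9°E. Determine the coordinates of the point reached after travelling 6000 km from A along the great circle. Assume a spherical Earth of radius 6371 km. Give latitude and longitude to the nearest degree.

≈ lat 22°S, lon 16°E

Convert each endpoint to a unit vector on the sphere (x = cos φ cos λ, y = cos φ sin λ, z = sin φ).
The central angle between the endpoints is δ = arccos(p₁·p₂) ≈ 1.938 rad (111.0°). The total great-circle distance is δ·R ≈ 1.938 × 6371 ≈ 12344 km, so the target fraction is f = 6000/12344 ≈ 0.486.
Interpolate at f ≈ 0.486 with slerp weights a = sin((1−f)δ)/sin δ ≈ 0.899, b = sin(fδ)/sin δ ≈ 0.866.
p = a·p₁ + b·p₂ ≈ (0.892, 0.248, -0.377); φ = arcsin(p_z) ≈ -22.15°, λ = atan2(p_y, p_x) ≈ 15.52°.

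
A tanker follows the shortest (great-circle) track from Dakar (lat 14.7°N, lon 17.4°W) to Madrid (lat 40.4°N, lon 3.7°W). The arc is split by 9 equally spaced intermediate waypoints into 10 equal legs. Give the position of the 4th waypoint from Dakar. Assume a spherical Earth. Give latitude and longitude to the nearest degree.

≈ lat 25°N, lon 13°W

Write both endpoints as unit vectors p₁, p₂ with components (cos φ cos λ, cos φ sin λ, sin φ).
The central angle between the endpoints is δ = arccos(p₁·p₂) ≈ 0.495 rad (28.3°).
Interpolate at f = 4/10 with slerp weights a = sin((1−f)δ)/sin δ ≈ 0.616, b = sin(fδ)/sin δ ≈ 0.414.
p = a·p₁ + b·p₂ ≈ (0.883, -0.199, 0.425); φ = arcsin(p_z) ≈ 25.13°, λ = atan2(p_y, p_x) ≈ -12.67°.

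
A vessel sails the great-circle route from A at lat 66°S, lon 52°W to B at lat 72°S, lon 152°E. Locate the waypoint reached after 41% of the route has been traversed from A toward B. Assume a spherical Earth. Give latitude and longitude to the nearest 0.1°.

≈ lat 81.9°S, lon 75.1°W

Write both endpoints as unit vectors p₁, p₂ with components (cos φ cos λ, cos φ sin λ, sin φ).
The central angle between the endpoints is δ = arccos(p₁·p₂) ≈ 0.717 rad (41.1°).
Interpolate at f = 0.41 with slerp weights a = sin((1−f)δ)/sin δ ≈ 0.625, b = sin(fδ)/sin δ ≈ 0.441.
p = a·p₁ + b·p₂ ≈ (0.036, -0.136, -0.990); φ = arcsin(p_z) ≈ -81.90°, λ = atan2(p_y, p_x) ≈ -75.15°.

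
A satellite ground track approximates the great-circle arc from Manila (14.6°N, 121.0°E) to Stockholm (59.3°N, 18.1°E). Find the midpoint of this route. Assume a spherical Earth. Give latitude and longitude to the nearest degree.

Write both endpoints as unit vectors p₁, p₂ with components (cos φ cos λ, cos φ sin λ, sin φ).
The central angle between the endpoints is δ = arccos(p₁·p₂) ≈ 1.464 rad (83.9°).
Interpolate at f = 1/2 with slerp weights a = sin((1−f)δ)/sin δ ≈ 0.672, b = sin(fδ)/sin δ ≈ 0.672.
p = a·p₁ + b·p₂ ≈ (-0.009, 0.664, 0.747); φ = arcsin(p_z) ≈ 48.37°, λ = atan2(p_y, p_x) ≈ 90.76°.

≈ (48°N, 91°E)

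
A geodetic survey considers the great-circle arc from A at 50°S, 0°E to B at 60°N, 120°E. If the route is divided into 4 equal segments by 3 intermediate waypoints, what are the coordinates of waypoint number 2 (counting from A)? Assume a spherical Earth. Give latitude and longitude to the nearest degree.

≈ 10°N, 48°E

From cos δ = sin φ₁ sin φ₂ + cos φ₁ cos φ₂ cos Δλ, the central angle is δ ≈ 2.539 rad (145.5°).
Interpolate at f = 2/4 with slerp weights a = sin((1−f)δ)/sin δ ≈ 1.686, b = sin(fδ)/sin δ ≈ 1.686.
p = a·p₁ + b·p₂ ≈ (0.662, 0.730, 0.169); φ = arcsin(p_z) ≈ 9.70°, λ = atan2(p_y, p_x) ≈ 47.79°.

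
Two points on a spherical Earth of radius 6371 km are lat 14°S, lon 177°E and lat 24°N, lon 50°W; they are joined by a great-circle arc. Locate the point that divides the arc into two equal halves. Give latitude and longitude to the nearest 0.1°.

Write both endpoints as unit vectors p₁, p₂ with components (cos φ cos λ, cos φ sin λ, sin φ).
The central angle between the endpoints is δ = arccos(p₁·p₂) ≈ 2.350 rad (134.7°).
Interpolate at f = 1/2 with slerp weights a = sin((1−f)δ)/sin δ ≈ 1.297, b = sin(fδ)/sin δ ≈ 1.297.
p = a·p₁ + b·p₂ ≈ (-0.495, -0.842, 0.214); φ = arcsin(p_z) ≈ 12.35°, λ = atan2(p_y, p_x) ≈ -120.46°.

≈ lat 12.3°N, lon 120.5°W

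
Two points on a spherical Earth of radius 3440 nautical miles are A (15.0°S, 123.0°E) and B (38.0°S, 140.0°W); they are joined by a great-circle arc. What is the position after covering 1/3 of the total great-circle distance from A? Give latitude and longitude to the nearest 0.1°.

≈ (31.0°S, 149.1°E)

Write both endpoints as unit vectors p₁, p₂ with components (cos φ cos λ, cos φ sin λ, sin φ).
The central angle between the endpoints is δ = arccos(p₁·p₂) ≈ 1.504 rad (86.2°).
Interpolate at f = 1/3 with slerp weights a = sin((1−f)δ)/sin δ ≈ 0.845, b = sin(fδ)/sin δ ≈ 0.482.
p = a·p₁ + b·p₂ ≈ (-0.735, 0.440, -0.515); φ = arcsin(p_z) ≈ -31.01°, λ = atan2(p_y, p_x) ≈ 149.08°.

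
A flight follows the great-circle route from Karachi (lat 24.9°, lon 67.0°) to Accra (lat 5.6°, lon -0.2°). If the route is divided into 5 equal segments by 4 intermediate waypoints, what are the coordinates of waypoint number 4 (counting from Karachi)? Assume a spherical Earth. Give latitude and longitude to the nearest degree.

Convert each endpoint to a unit vector on the sphere (x = cos φ cos λ, y = cos φ sin λ, z = sin φ).
The central angle between the endpoints is δ = arccos(p₁·p₂) ≈ 1.169 rad (67.0°).
Interpolate at f = 4/5 with slerp weights a = sin((1−f)δ)/sin δ ≈ 0.252, b = sin(fδ)/sin δ ≈ 0.874.
p = a·p₁ + b·p₂ ≈ (0.959, 0.207, 0.191); φ = arcsin(p_z) ≈ 11.03°, λ = atan2(p_y, p_x) ≈ 12.18°.

≈ lat 11°, lon 12°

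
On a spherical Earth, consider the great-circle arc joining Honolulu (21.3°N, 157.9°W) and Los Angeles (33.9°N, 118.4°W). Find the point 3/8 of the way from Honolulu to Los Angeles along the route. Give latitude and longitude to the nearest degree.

Convert each endpoint to a unit vector on the sphere (x = cos φ cos λ, y = cos φ sin λ, z = sin φ).
The central angle between the endpoints is δ = arccos(p₁·p₂) ≈ 0.645 rad (36.9°).
Interpolate at f = 3/8 with slerp weights a = sin((1−f)δ)/sin δ ≈ 0.652, b = sin(fδ)/sin δ ≈ 0.398.
p = a·p₁ + b·p₂ ≈ (-0.721, -0.520, 0.459); φ = arcsin(p_z) ≈ 27.34°, λ = atan2(p_y, p_x) ≈ -144.20°.

≈ 27°N, 144°W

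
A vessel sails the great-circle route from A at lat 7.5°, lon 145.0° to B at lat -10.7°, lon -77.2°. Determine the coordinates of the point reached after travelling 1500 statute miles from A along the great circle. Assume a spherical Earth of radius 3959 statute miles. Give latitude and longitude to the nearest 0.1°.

Convert each endpoint to a unit vector on the sphere (x = cos φ cos λ, y = cos φ sin λ, z = sin φ).
The central angle between the endpoints is δ = arccos(p₁·p₂) ≈ 2.413 rad (138.2°). The total great-circle distance is δ·R ≈ 2.413 × 3959 ≈ 9552 mi, so the target fraction is f = 1500/9552 ≈ 0.157.
Interpolate at f ≈ 0.157 with slerp weights a = sin((1−f)δ)/sin δ ≈ 1.343, b = sin(fδ)/sin δ ≈ 0.555.
p = a·p₁ + b·p₂ ≈ (-0.970, 0.232, 0.072); φ = arcsin(p_z) ≈ 4.14°, λ = atan2(p_y, p_x) ≈ 166.56°.

≈ lat 4.1°, lon 166.6°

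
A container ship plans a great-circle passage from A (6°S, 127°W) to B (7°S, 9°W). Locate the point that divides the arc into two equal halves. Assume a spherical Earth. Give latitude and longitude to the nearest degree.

≈ (12°S, 68°W)

The haversine formula gives a central angle δ ≈ 2.038 rad (116.8°) between the endpoints.
Interpolate at f = 1/2 with slerp weights a = sin((1−f)δ)/sin δ ≈ 0.954, b = sin(fδ)/sin δ ≈ 0.954.
p = a·p₁ + b·p₂ ≈ (0.364, -0.906, -0.216); φ = arcsin(p_z) ≈ -12.47°, λ = atan2(p_y, p_x) ≈ -68.09°.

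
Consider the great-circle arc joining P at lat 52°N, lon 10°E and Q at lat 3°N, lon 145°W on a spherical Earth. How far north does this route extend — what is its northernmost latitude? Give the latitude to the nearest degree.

≈ 72°N

The great circle lies in the plane with unit normal n̂ = (p₁ × p₂)/|p₁ × p₂|.
Here n̂_z ≈ -0.303; the vertex latitude is φ_max = arccos|n̂_z| ≈ 72.3°.
Check via Clairaut: cos φ_max = |cos φ₁| · sin C = cos(52.0°)·sin(29.5°) ≈ 0.303, again giving ≈ 72.3°.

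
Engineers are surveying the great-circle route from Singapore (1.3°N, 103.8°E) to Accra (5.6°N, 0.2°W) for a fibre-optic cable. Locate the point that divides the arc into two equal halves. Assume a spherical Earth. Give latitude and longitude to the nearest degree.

≈ 6°N, 52°E

From cos δ = sin φ₁ sin φ₂ + cos φ₁ cos φ₂ cos Δλ, the central angle is δ ≈ 1.812 rad (103.8°).
Interpolate at f = 1/2 with slerp weights a = sin((1−f)δ)/sin δ ≈ 0.810, b = sin(fδ)/sin δ ≈ 0.810.
p = a·p₁ + b·p₂ ≈ (0.613, 0.784, 0.097); φ = arcsin(p_z) ≈ 5.59°, λ = atan2(p_y, p_x) ≈ 51.97°.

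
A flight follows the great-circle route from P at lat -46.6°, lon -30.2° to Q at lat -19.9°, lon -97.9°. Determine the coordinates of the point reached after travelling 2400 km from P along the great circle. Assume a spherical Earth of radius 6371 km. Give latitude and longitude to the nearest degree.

The haversine formula gives a central angle δ ≈ 1.056 rad (60.5°) between the endpoints. The total great-circle distance is δ·R ≈ 1.056 × 6371 ≈ 6727 km, so the target fraction is f = 2400/6727 ≈ 0.357.
Interpolate at f ≈ 0.357 with slerp weights a = sin((1−f)δ)/sin δ ≈ 0.722, b = sin(fδ)/sin δ ≈ 0.423.
p = a·p₁ + b·p₂ ≈ (0.374, -0.643, -0.668); φ = arcsin(p_z) ≈ -41.93°, λ = atan2(p_y, p_x) ≈ -59.82°.

≈ lat -42°, lon -60°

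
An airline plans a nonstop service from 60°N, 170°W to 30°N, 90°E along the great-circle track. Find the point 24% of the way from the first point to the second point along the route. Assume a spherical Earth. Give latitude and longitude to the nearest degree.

≈ 63°N, 155°E

Write both endpoints as unit vectors p₁, p₂ with components (cos φ cos λ, cos φ sin λ, sin φ).
The central angle between the endpoints is δ = arccos(p₁·p₂) ≈ 1.205 rad (69.0°).
Interpolate at f = 0.24 with slerp weights a = sin((1−f)δ)/sin δ ≈ 0.849, b = sin(fδ)/sin δ ≈ 0.305.
p = a·p₁ + b·p₂ ≈ (-0.418, 0.191, 0.888); φ = arcsin(p_z) ≈ 62.64°, λ = atan2(p_y, p_x) ≈ 155.48°.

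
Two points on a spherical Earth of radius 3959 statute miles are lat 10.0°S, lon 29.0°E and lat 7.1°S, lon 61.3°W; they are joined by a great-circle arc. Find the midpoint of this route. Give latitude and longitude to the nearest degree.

Convert each endpoint to a unit vector on the sphere (x = cos φ cos λ, y = cos φ sin λ, z = sin φ).
The central angle between the endpoints is δ = arccos(p₁·p₂) ≈ 1.554 rad (89.1°).
Interpolate at f = 1/2 with slerp weights a = sin((1−f)δ)/sin δ ≈ 0.701, b = sin(fδ)/sin δ ≈ 0.701.
p = a·p₁ + b·p₂ ≈ (0.938, -0.276, -0.208); φ = arcsin(p_z) ≈ -12.03°, λ = atan2(p_y, p_x) ≈ -16.37°.

≈ lat 12°S, lon 16°W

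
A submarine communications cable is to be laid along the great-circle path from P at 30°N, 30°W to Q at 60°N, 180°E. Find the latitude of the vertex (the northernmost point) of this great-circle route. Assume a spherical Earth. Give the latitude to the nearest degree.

The great circle lies in the plane with unit normal n̂ = (p₁ × p₂)/|p₁ × p₂|.
Here n̂_z ≈ -0.217; the vertex latitude is φ_max = arccos|n̂_z| ≈ 77.5°.
Check via Clairaut: cos φ_max = |cos φ₁| · sin C = cos(30.0°)·sin(14.5°) ≈ 0.217, again giving ≈ 77.5°.

≈ 77°N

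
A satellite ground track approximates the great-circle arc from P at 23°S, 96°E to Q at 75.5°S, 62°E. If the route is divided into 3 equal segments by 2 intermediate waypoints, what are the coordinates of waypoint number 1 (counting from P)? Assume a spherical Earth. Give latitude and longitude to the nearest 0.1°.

Convert each endpoint to a unit vector on the sphere (x = cos φ cos λ, y = cos φ sin λ, z = sin φ).
The central angle between the endpoints is δ = arccos(p₁·p₂) ≈ 0.965 rad (55.3°).
Interpolate at f = 1/3 with slerp weights a = sin((1−f)δ)/sin δ ≈ 0.730, b = sin(fδ)/sin δ ≈ 0.385.
p = a·p₁ + b·p₂ ≈ (-0.025, 0.753, -0.657); φ = arcsin(p_z) ≈ -41.11°, λ = atan2(p_y, p_x) ≈ 91.90°.

≈ 41.1°S, 91.9°E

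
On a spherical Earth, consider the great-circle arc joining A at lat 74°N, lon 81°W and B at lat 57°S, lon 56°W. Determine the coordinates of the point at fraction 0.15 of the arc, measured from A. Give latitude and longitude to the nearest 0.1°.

≈ lat 54.6°N, lon 70.5°W

Convert each endpoint to a unit vector on the sphere (x = cos φ cos λ, y = cos φ sin λ, z = sin φ).
The central angle between the endpoints is δ = arccos(p₁·p₂) ≈ 2.305 rad (132.1°).
Interpolate at f = 0.15 with slerp weights a = sin((1−f)δ)/sin δ ≈ 1.247, b = sin(fδ)/sin δ ≈ 0.457.
p = a·p₁ + b·p₂ ≈ (0.193, -0.546, 0.816); φ = arcsin(p_z) ≈ 54.64°, λ = atan2(p_y, p_x) ≈ -70.54°.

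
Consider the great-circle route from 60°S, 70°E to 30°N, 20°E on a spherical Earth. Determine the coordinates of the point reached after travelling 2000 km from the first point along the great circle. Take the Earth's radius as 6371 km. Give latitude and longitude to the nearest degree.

Write both endpoints as unit vectors p₁, p₂ with components (cos φ cos λ, cos φ sin λ, sin φ).
The central angle between the endpoints is δ = arccos(p₁·p₂) ≈ 1.726 rad (98.9°). The total great-circle distance is δ·R ≈ 1.726 × 6371 ≈ 10997 km, so the target fraction is f = 2000/10997 ≈ 0.182.
Interpolate at f ≈ 0.182 with slerp weights a = sin((1−f)δ)/sin δ ≈ 0.999, b = sin(fδ)/sin δ ≈ 0.313.
p = a·p₁ + b·p₂ ≈ (0.425, 0.562, -0.709); φ = arcsin(p_z) ≈ -45.18°, λ = atan2(p_y, p_x) ≈ 52.89°.

≈ 45°S, 53°E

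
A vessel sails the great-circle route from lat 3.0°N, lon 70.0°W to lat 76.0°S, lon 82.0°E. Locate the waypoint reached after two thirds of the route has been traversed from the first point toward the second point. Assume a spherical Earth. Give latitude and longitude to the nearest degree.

≈ lat 66°S, lon 54°W

From cos δ = sin φ₁ sin φ₂ + cos φ₁ cos φ₂ cos Δλ, the central angle is δ ≈ 1.838 rad (105.3°).
Interpolate at f = 2/3 with slerp weights a = sin((1−f)δ)/sin δ ≈ 0.596, b = sin(fδ)/sin δ ≈ 0.976.
p = a·p₁ + b·p₂ ≈ (0.236, -0.326, -0.915); φ = arcsin(p_z) ≈ -66.26°, λ = atan2(p_y, p_x) ≈ -54.02°.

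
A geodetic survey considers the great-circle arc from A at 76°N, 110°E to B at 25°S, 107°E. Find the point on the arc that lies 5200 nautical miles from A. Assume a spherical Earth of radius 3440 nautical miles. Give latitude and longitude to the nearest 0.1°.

Convert each endpoint to a unit vector on the sphere (x = cos φ cos λ, y = cos φ sin λ, z = sin φ).
The central angle between the endpoints is δ = arccos(p₁·p₂) ≈ 1.763 rad (101.0°). The total great-circle distance is δ·R ≈ 1.763 × 3440 ≈ 6065 nmi, so the target fraction is f = 5200/6065 ≈ 0.857.
Interpolate at f ≈ 0.857 with slerp weights a = sin((1−f)δ)/sin δ ≈ 0.253, b = sin(fδ)/sin δ ≈ 1.017.
p = a·p₁ + b·p₂ ≈ (-0.290, 0.939, -0.184); φ = arcsin(p_z) ≈ -10.59°, λ = atan2(p_y, p_x) ≈ 107.19°.

≈ 10.6°S, 107.2°E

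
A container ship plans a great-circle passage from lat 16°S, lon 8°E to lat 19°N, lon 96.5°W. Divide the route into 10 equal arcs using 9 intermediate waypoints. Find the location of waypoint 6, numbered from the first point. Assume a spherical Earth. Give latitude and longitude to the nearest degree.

≈ lat 6°N, lon 54°W

From cos δ = sin φ₁ sin φ₂ + cos φ₁ cos φ₂ cos Δλ, the central angle is δ ≈ 1.894 rad (108.5°).
Interpolate at f = 6/10 with slerp weights a = sin((1−f)δ)/sin δ ≈ 0.725, b = sin(fδ)/sin δ ≈ 0.956.
p = a·p₁ + b·p₂ ≈ (0.587, -0.802, 0.112); φ = arcsin(p_z) ≈ 6.41°, λ = atan2(p_y, p_x) ≈ -53.77°.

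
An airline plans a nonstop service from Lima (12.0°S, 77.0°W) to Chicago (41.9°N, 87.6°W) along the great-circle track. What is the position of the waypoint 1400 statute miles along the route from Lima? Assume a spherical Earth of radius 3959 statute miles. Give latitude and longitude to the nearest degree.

≈ 8°N, 80°W

The haversine formula gives a central angle δ ≈ 0.956 rad (54.8°) between the endpoints. The total great-circle distance is δ·R ≈ 0.956 × 3959 ≈ 3785 mi, so the target fraction is f = 1400/3785 ≈ 0.370.
Interpolate at f ≈ 0.370 with slerp weights a = sin((1−f)δ)/sin δ ≈ 0.694, b = sin(fδ)/sin δ ≈ 0.424.
p = a·p₁ + b·p₂ ≈ (0.166, -0.976, 0.139); φ = arcsin(p_z) ≈ 7.98°, λ = atan2(p_y, p_x) ≈ -80.36°.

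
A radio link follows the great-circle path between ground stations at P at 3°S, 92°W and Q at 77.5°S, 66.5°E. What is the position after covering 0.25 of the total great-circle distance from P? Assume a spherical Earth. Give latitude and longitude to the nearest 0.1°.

Write both endpoints as unit vectors p₁, p₂ with components (cos φ cos λ, cos φ sin λ, sin φ).
The central angle between the endpoints is δ = arccos(p₁·p₂) ≈ 1.721 rad (98.6°).
Interpolate at f = 0.25 with slerp weights a = sin((1−f)δ)/sin δ ≈ 0.972, b = sin(fδ)/sin δ ≈ 0.422.
p = a·p₁ + b·p₂ ≈ (0.003, -0.886, -0.463); φ = arcsin(p_z) ≈ -27.57°, λ = atan2(p_y, p_x) ≈ -89.84°.

≈ 27.6°S, 89.8°W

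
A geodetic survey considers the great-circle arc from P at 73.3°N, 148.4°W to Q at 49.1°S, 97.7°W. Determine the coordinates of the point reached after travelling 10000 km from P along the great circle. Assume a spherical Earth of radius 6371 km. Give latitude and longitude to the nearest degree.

≈ 13°S, 108°W

From cos δ = sin φ₁ sin φ₂ + cos φ₁ cos φ₂ cos Δλ, the central angle is δ ≈ 2.220 rad (127.2°). The total great-circle distance is δ·R ≈ 2.220 × 6371 ≈ 14146 km, so the target fraction is f = 10000/14146 ≈ 0.707.
Interpolate at f ≈ 0.707 with slerp weights a = sin((1−f)δ)/sin δ ≈ 0.761, b = sin(fδ)/sin δ ≈ 1.256.
p = a·p₁ + b·p₂ ≈ (-0.296, -0.929, -0.221); φ = arcsin(p_z) ≈ -12.74°, λ = atan2(p_y, p_x) ≈ -107.69°.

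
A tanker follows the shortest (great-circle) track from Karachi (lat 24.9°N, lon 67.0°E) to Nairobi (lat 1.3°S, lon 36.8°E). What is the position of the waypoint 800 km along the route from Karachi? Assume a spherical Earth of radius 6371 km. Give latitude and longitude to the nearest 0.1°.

≈ lat 20.4°N, lon 60.9°E

Write both endpoints as unit vectors p₁, p₂ with components (cos φ cos λ, cos φ sin λ, sin φ).
The central angle between the endpoints is δ = arccos(p₁·p₂) ≈ 0.685 rad (39.3°). The total great-circle distance is δ·R ≈ 0.685 × 6371 ≈ 4367 km, so the target fraction is f = 800/4367 ≈ 0.183.
Interpolate at f ≈ 0.183 with slerp weights a = sin((1−f)δ)/sin δ ≈ 0.839, b = sin(fδ)/sin δ ≈ 0.198.
p = a·p₁ + b·p₂ ≈ (0.456, 0.819, 0.349); φ = arcsin(p_z) ≈ 20.41°, λ = atan2(p_y, p_x) ≈ 60.91°.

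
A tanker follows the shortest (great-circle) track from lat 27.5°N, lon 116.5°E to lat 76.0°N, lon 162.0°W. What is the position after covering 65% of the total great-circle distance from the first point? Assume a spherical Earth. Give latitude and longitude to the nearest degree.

The haversine formula gives a central angle δ ≈ 1.070 rad (61.3°) between the endpoints.
Interpolate at f = 0.65 with slerp weights a = sin((1−f)δ)/sin δ ≈ 0.417, b = sin(fδ)/sin δ ≈ 0.731.
p = a·p₁ + b·p₂ ≈ (-0.333, 0.276, 0.901); φ = arcsin(p_z) ≈ 64.35°, λ = atan2(p_y, p_x) ≈ 140.31°.

≈ lat 64°N, lon 140°E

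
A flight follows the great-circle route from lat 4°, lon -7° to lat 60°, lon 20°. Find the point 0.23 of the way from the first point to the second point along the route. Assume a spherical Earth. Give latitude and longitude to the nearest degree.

≈ lat 17°, lon -3°

Write both endpoints as unit vectors p₁, p₂ with components (cos φ cos λ, cos φ sin λ, sin φ).
The central angle between the endpoints is δ = arccos(p₁·p₂) ≈ 1.042 rad (59.7°).
Interpolate at f = 0.23 with slerp weights a = sin((1−f)δ)/sin δ ≈ 0.833, b = sin(fδ)/sin δ ≈ 0.275.
p = a·p₁ + b·p₂ ≈ (0.954, -0.054, 0.296); φ = arcsin(p_z) ≈ 17.23°, λ = atan2(p_y, p_x) ≈ -3.25°.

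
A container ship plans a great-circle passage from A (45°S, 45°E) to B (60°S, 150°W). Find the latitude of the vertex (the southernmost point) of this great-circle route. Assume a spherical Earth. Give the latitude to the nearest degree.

≈ 85°S

The great circle lies in the plane with unit normal n̂ = (p₁ × p₂)/|p₁ × p₂|.
Here n̂_z ≈ +0.095; the vertex latitude is φ_max = arccos|n̂_z| ≈ 84.5°.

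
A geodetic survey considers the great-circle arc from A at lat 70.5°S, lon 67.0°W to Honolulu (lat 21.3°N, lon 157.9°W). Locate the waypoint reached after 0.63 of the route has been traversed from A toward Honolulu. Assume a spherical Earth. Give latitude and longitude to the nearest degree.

Convert each endpoint to a unit vector on the sphere (x = cos φ cos λ, y = cos φ sin λ, z = sin φ).
The central angle between the endpoints is δ = arccos(p₁·p₂) ≈ 1.925 rad (110.3°).
Interpolate at f = 0.63 with slerp weights a = sin((1−f)δ)/sin δ ≈ 0.697, b = sin(fδ)/sin δ ≈ 0.999.
p = a·p₁ + b·p₂ ≈ (-0.771, -0.564, -0.294); φ = arcsin(p_z) ≈ -17.11°, λ = atan2(p_y, p_x) ≈ -143.81°.

≈ lat 17°S, lon 144°W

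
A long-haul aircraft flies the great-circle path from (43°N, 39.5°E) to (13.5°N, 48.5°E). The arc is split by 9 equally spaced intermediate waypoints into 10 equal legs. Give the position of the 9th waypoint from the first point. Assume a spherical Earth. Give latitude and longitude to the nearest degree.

≈ (16°N, 48°E)

The haversine formula gives a central angle δ ≈ 0.532 rad (30.5°) between the endpoints.
Interpolate at f = 9/10 with slerp weights a = sin((1−f)δ)/sin δ ≈ 0.105, b = sin(fδ)/sin δ ≈ 0.908.
p = a·p₁ + b·p₂ ≈ (0.644, 0.710, 0.284); φ = arcsin(p_z) ≈ 16.47°, λ = atan2(p_y, p_x) ≈ 47.78°.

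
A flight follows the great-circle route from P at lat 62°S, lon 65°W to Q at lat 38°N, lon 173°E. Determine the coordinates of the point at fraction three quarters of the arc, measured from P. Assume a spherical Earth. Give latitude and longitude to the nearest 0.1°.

Convert each endpoint to a unit vector on the sphere (x = cos φ cos λ, y = cos φ sin λ, z = sin φ).
The central angle between the endpoints is δ = arccos(p₁·p₂) ≈ 2.403 rad (137.7°).
Interpolate at f = 3/4 with slerp weights a = sin((1−f)δ)/sin δ ≈ 0.840, b = sin(fδ)/sin δ ≈ 1.446.
p = a·p₁ + b·p₂ ≈ (-0.964, -0.219, 0.149); φ = arcsin(p_z) ≈ 8.55°, λ = atan2(p_y, p_x) ≈ -167.23°.

≈ lat 8.5°N, lon 167.2°W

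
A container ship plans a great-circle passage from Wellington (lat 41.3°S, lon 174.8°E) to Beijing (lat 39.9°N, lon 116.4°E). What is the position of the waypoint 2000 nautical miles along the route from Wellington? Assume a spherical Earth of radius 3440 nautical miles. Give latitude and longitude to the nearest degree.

Write both endpoints as unit vectors p₁, p₂ with components (cos φ cos λ, cos φ sin λ, sin φ).
The central angle between the endpoints is δ = arccos(p₁·p₂) ≈ 1.692 rad (97.0°). The total great-circle distance is δ·R ≈ 1.692 × 3440 ≈ 5822 nmi, so the target fraction is f = 2000/5822 ≈ 0.344.
Interpolate at f ≈ 0.344 with slerp weights a = sin((1−f)δ)/sin δ ≈ 0.903, b = sin(fδ)/sin δ ≈ 0.553.
p = a·p₁ + b·p₂ ≈ (-0.864, 0.442, -0.241); φ = arcsin(p_z) ≈ -13.94°, λ = atan2(p_y, p_x) ≈ 152.93°.

≈ lat 14°S, lon 153°E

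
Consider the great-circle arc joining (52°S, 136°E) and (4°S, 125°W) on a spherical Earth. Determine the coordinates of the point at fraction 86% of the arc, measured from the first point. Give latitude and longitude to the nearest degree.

≈ (14°S, 133°W)

From cos δ = sin φ₁ sin φ₂ + cos φ₁ cos φ₂ cos Δλ, the central angle is δ ≈ 1.612 rad (92.4°).
Interpolate at f = 0.86 with slerp weights a = sin((1−f)δ)/sin δ ≈ 0.224, b = sin(fδ)/sin δ ≈ 0.984.
p = a·p₁ + b·p₂ ≈ (-0.662, -0.708, -0.245); φ = arcsin(p_z) ≈ -14.19°, λ = atan2(p_y, p_x) ≈ -133.07°.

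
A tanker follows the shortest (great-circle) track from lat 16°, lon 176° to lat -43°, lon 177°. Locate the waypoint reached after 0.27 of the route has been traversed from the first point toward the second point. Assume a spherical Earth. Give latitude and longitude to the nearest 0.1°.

≈ lat 0.1°, lon 176.2°

Write both endpoints as unit vectors p₁, p₂ with components (cos φ cos λ, cos φ sin λ, sin φ).
The central angle between the endpoints is δ = arccos(p₁·p₂) ≈ 1.030 rad (59.0°).
Interpolate at f = 0.27 with slerp weights a = sin((1−f)δ)/sin δ ≈ 0.797, b = sin(fδ)/sin δ ≈ 0.320.
p = a·p₁ + b·p₂ ≈ (-0.998, 0.066, 0.001); φ = arcsin(p_z) ≈ 0.07°, λ = atan2(p_y, p_x) ≈ 176.23°.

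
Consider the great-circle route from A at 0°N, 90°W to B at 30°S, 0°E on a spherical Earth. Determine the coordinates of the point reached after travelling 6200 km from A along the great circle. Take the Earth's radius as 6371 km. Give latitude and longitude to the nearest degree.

≈ 24°S, 38°W

The haversine formula gives a central angle δ ≈ 1.571 rad (90.0°) between the endpoints. The total great-circle distance is δ·R ≈ 1.571 × 6371 ≈ 10008 km, so the target fraction is f = 6200/10008 ≈ 0.620.
Interpolate at f ≈ 0.620 with slerp weights a = sin((1−f)δ)/sin δ ≈ 0.563, b = sin(fδ)/sin δ ≈ 0.827.
p = a·p₁ + b·p₂ ≈ (0.716, -0.563, -0.413); φ = arcsin(p_z) ≈ -24.41°, λ = atan2(p_y, p_x) ≈ -38.17°.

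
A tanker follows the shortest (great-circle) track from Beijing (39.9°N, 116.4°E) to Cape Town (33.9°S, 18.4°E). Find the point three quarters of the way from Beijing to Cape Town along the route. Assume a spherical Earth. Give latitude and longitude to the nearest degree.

The haversine formula gives a central angle δ ≈ 2.034 rad (116.5°) between the endpoints.
Interpolate at f = 3/4 with slerp weights a = sin((1−f)δ)/sin δ ≈ 0.544, b = sin(fδ)/sin δ ≈ 1.116.
p = a·p₁ + b·p₂ ≈ (0.694, 0.666, -0.274); φ = arcsin(p_z) ≈ -15.89°, λ = atan2(p_y, p_x) ≈ 43.85°.

≈ (16°S, 44°E)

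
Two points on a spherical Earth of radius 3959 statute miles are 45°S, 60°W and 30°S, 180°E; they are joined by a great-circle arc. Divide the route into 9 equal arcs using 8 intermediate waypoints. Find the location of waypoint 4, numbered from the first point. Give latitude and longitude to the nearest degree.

The haversine formula gives a central angle δ ≈ 1.523 rad (87.3°) between the endpoints.
Interpolate at f = 4/9 with slerp weights a = sin((1−f)δ)/sin δ ≈ 0.750, b = sin(fδ)/sin δ ≈ 0.627.
p = a·p₁ + b·p₂ ≈ (-0.278, -0.459, -0.844); φ = arcsin(p_z) ≈ -57.54°, λ = atan2(p_y, p_x) ≈ -121.21°.

≈ 58°S, 121°W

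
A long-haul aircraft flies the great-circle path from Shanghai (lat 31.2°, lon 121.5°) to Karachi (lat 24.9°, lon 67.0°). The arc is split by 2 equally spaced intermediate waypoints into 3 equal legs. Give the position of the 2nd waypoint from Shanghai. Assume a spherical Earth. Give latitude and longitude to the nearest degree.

≈ lat 30°, lon 84°

From cos δ = sin φ₁ sin φ₂ + cos φ₁ cos φ₂ cos Δλ, the central angle is δ ≈ 0.838 rad (48.0°).
Interpolate at f = 2/3 with slerp weights a = sin((1−f)δ)/sin δ ≈ 0.371, b = sin(fδ)/sin δ ≈ 0.713.
p = a·p₁ + b·p₂ ≈ (0.087, 0.866, 0.492); φ = arcsin(p_z) ≈ 29.50°, λ = atan2(p_y, p_x) ≈ 84.27°.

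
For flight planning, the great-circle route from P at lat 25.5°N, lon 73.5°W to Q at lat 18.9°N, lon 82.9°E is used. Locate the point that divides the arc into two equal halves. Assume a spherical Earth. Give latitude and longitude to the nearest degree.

≈ lat 63°N, lon 11°E

Write both endpoints as unit vectors p₁, p₂ with components (cos φ cos λ, cos φ sin λ, sin φ).
The central angle between the endpoints is δ = arccos(p₁·p₂) ≈ 2.269 rad (130.0°).
Interpolate at f = 1/2 with slerp weights a = sin((1−f)δ)/sin δ ≈ 1.184, b = sin(fδ)/sin δ ≈ 1.184.
p = a·p₁ + b·p₂ ≈ (0.442, 0.087, 0.893); φ = arcsin(p_z) ≈ 63.24°, λ = atan2(p_y, p_x) ≈ 11.13°.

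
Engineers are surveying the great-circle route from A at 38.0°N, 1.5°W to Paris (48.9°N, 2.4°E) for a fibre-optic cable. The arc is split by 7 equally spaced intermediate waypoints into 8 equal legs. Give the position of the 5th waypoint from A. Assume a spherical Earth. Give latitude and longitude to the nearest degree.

≈ 45°N, 1°E

Write both endpoints as unit vectors p₁, p₂ with components (cos φ cos λ, cos φ sin λ, sin φ).
The central angle between the endpoints is δ = arccos(p₁·p₂) ≈ 0.196 rad (11.3°).
Interpolate at f = 5/8 with slerp weights a = sin((1−f)δ)/sin δ ≈ 0.377, b = sin(fδ)/sin δ ≈ 0.627.
p = a·p₁ + b·p₂ ≈ (0.709, 0.009, 0.705); φ = arcsin(p_z) ≈ 44.83°, λ = atan2(p_y, p_x) ≈ 0.77°.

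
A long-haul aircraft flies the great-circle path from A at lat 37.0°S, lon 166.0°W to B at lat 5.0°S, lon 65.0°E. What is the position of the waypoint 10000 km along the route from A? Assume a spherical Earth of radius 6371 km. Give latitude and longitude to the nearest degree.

≈ lat 24°S, lon 85°E

Convert each endpoint to a unit vector on the sphere (x = cos φ cos λ, y = cos φ sin λ, z = sin φ).
The central angle between the endpoints is δ = arccos(p₁·p₂) ≈ 2.036 rad (116.6°). The total great-circle distance is δ·R ≈ 2.036 × 6371 ≈ 12969 km, so the target fraction is f = 10000/12969 ≈ 0.771.
Interpolate at f ≈ 0.771 with slerp weights a = sin((1−f)δ)/sin δ ≈ 0.503, b = sin(fδ)/sin δ ≈ 1.119.
p = a·p₁ + b·p₂ ≈ (0.081, 0.913, -0.400); φ = arcsin(p_z) ≈ -23.58°, λ = atan2(p_y, p_x) ≈ 84.90°.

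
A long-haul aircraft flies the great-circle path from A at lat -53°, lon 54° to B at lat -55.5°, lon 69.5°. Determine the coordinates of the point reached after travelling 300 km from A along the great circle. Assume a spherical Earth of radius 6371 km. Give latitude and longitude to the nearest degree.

≈ lat -54°, lon 58°

Convert each endpoint to a unit vector on the sphere (x = cos φ cos λ, y = cos φ sin λ, z = sin φ).
The central angle between the endpoints is δ = arccos(p₁·p₂) ≈ 0.164 rad (9.4°). The total great-circle distance is δ·R ≈ 0.164 × 6371 ≈ 1042 km, so the target fraction is f = 300/1042 ≈ 0.288.
Interpolate at f ≈ 0.288 with slerp weights a = sin((1−f)δ)/sin δ ≈ 0.714, b = sin(fδ)/sin δ ≈ 0.289.
p = a·p₁ + b·p₂ ≈ (0.310, 0.501, -0.808); φ = arcsin(p_z) ≈ -53.92°, λ = atan2(p_y, p_x) ≈ 58.26°.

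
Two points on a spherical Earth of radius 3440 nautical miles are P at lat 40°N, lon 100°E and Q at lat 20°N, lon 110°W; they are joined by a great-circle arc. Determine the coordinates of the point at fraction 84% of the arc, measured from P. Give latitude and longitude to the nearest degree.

≈ lat 36°N, lon 119°W

The haversine formula gives a central angle δ ≈ 1.986 rad (113.8°) between the endpoints.
Interpolate at f = 0.84 with slerp weights a = sin((1−f)δ)/sin δ ≈ 0.342, b = sin(fδ)/sin δ ≈ 1.088.
p = a·p₁ + b·p₂ ≈ (-0.395, -0.703, 0.592); φ = arcsin(p_z) ≈ 36.27°, λ = atan2(p_y, p_x) ≈ -119.34°.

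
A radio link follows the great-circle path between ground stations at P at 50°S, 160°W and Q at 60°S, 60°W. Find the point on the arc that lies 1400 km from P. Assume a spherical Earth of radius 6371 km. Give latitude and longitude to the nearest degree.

Convert each endpoint to a unit vector on the sphere (x = cos φ cos λ, y = cos φ sin λ, z = sin φ).
The central angle between the endpoints is δ = arccos(p₁·p₂) ≈ 0.918 rad (52.6°). The total great-circle distance is δ·R ≈ 0.918 × 6371 ≈ 5847 km, so the target fraction is f = 1400/5847 ≈ 0.239.
Interpolate at f ≈ 0.239 with slerp weights a = sin((1−f)δ)/sin δ ≈ 0.809, b = sin(fδ)/sin δ ≈ 0.274.
p = a·p₁ + b·p₂ ≈ (-0.420, -0.297, -0.858); φ = arcsin(p_z) ≈ -59.04°, λ = atan2(p_y, p_x) ≈ -144.77°.

≈ 59°S, 145°W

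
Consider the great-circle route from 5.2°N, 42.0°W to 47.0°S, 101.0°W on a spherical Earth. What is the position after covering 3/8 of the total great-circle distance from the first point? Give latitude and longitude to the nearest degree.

Convert each endpoint to a unit vector on the sphere (x = cos φ cos λ, y = cos φ sin λ, z = sin φ).
The central angle between the endpoints is δ = arccos(p₁·p₂) ≈ 1.283 rad (73.5°).
Interpolate at f = 3/8 with slerp weights a = sin((1−f)δ)/sin δ ≈ 0.750, b = sin(fδ)/sin δ ≈ 0.483.
p = a·p₁ + b·p₂ ≈ (0.492, -0.823, -0.285); φ = arcsin(p_z) ≈ -16.56°, λ = atan2(p_y, p_x) ≈ -59.12°.

≈ 17°S, 59°W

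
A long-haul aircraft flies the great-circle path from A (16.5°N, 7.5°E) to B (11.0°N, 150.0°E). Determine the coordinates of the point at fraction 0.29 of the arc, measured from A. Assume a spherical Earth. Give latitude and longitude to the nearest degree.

≈ (34°N, 46°E)

Convert each endpoint to a unit vector on the sphere (x = cos φ cos λ, y = cos φ sin λ, z = sin φ).
The central angle between the endpoints is δ = arccos(p₁·p₂) ≈ 2.336 rad (133.8°).
Interpolate at f = 0.29 with slerp weights a = sin((1−f)δ)/sin δ ≈ 1.381, b = sin(fδ)/sin δ ≈ 0.869.
p = a·p₁ + b·p₂ ≈ (0.574, 0.599, 0.558); φ = arcsin(p_z) ≈ 33.91°, λ = atan2(p_y, p_x) ≈ 46.23°.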